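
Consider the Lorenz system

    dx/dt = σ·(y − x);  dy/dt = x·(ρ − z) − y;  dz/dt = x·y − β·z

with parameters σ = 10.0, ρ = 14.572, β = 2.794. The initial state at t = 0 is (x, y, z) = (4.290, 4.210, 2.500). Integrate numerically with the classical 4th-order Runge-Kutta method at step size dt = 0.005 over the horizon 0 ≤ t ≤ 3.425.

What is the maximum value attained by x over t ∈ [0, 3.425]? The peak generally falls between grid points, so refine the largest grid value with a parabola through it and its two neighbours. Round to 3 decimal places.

max x = 11.181

t=0.000: state=(4.290, 4.210, 2.500)
step 1 (dt=0.005): k1=(-0.800, 47.579, 11.076), k2=(0.409, 47.317, 11.500), k3=(0.373, 47.350, 11.507), k4=(1.549, 47.118, 11.939); state += dt/6·(k1+2k2+2k3+k4)
t=0.005: state=(4.292, 4.447, 2.558)
t=0.010: state=(4.305, 4.681, 2.619)
t=0.015: state=(4.329, 4.915, 2.686)
continuing one RK4 step at a time; state shown every 40 steps (Δt=0.2):
t=0.200: state=(9.496, 12.949, 11.415)
t=0.400: state=(7.752, 3.126, 20.551)
t=0.600: state=(1.691, 0.582, 12.452)
t=0.800: state=(1.236, 1.567, 7.315)
t=1.000: state=(2.871, 4.322, 5.081)
t=1.200: state=(7.658, 10.743, 9.409)
t=1.400: state=(9.094, 6.273, 19.903)
t=1.600: state=(3.235, 1.612, 14.077)
t=1.800: state=(2.378, 2.807, 8.826)
t=2.000: state=(4.594, 6.438, 7.480)
t=2.200: state=(8.854, 10.282, 14.204)
t=2.400: state=(6.777, 4.176, 17.671)
t=2.600: state=(3.407, 2.877, 12.236)
t=2.800: state=(4.038, 5.080, 9.101)
t=3.000: state=(7.144, 8.864, 11.549)
t=3.200: state=(7.994, 6.711, 17.112)
t=3.400: state=(4.752, 3.621, 14.226)
t=3.425: state=(4.499, 3.603, 13.669)
largest grid value and its neighbours: x(0.280)=11.17847, x(0.285)=11.17949, x(0.290)=11.16551
parabola through these three points peaks at t≈0.283 with x≈11.18089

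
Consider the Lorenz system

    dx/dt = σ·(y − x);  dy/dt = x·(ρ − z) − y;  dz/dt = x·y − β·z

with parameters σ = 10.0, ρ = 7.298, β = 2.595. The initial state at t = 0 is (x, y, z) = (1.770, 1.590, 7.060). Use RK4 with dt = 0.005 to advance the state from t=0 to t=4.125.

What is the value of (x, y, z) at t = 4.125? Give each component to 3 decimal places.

(x, y, z) = (3.924, 3.967, 6.115)

t=0.000: state=(1.770, 1.590, 7.060)
step 1 (dt=0.005): k1=(-1.800, -1.169, -15.506), k2=(-1.784, -1.098, -15.418), k3=(-1.783, -1.099, -15.418), k4=(-1.766, -1.030, -15.330); state += dt/6·(k1+2k2+2k3+k4)
t=0.005: state=(1.761, 1.585, 6.983)
t=0.010: state=(1.752, 1.580, 6.907)
t=0.015: state=(1.744, 1.576, 6.831)
continuing one RK4 step at a time; state shown every 40 steps (Δt=0.2):
t=0.200: state=(1.674, 1.784, 4.626)
t=0.400: state=(2.210, 2.639, 3.414)
t=0.600: state=(3.396, 4.140, 3.544)
t=0.800: state=(4.921, 5.565, 5.444)
t=1.000: state=(5.344, 5.054, 7.781)
t=1.200: state=(4.193, 3.537, 7.776)
t=1.400: state=(3.254, 3.010, 6.415)
t=1.600: state=(3.176, 3.314, 5.353)
t=1.800: state=(3.688, 4.029, 5.158)
t=2.000: state=(4.361, 4.638, 5.863)
t=2.200: state=(4.606, 4.554, 6.796)
t=2.400: state=(4.244, 3.989, 6.996)
t=2.600: state=(3.798, 3.642, 6.506)
t=2.800: state=(3.678, 3.709, 5.979)
t=3.000: state=(3.872, 4.015, 5.830)
t=3.200: state=(4.157, 4.276, 6.095)
t=3.400: state=(4.275, 4.268, 6.471)
t=3.600: state=(4.154, 4.058, 6.594)
t=3.800: state=(3.966, 3.892, 6.423)
t=4.000: state=(3.893, 3.896, 6.192)
t=4.125: state=(3.924, 3.967, 6.115)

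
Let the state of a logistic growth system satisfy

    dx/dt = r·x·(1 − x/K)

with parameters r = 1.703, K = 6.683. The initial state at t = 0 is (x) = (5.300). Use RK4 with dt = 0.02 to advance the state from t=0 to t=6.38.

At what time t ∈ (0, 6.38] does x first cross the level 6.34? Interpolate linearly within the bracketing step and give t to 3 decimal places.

t=0.000: state=(5.300)
step 1 (dt=0.02): k1=(1.868), k2=(1.849), k3=(1.849), k4=(1.831); state += dt/6·(k1+2k2+2k3+k4)
t=0.020: state=(5.337)
t=0.040: state=(5.373)
t=0.060: state=(5.409)
continuing one RK4 step at a time; state shown every 25 steps (Δt=0.5):
t=0.500: state=(6.013)
t=0.920: state=(6.338)
next step: t=0.940: state=(6.349) — x has crossed 6.34
linear interpolation between t=0.920 (6.33782) and t=0.940 (6.34880) → t≈0.924

t = 0.924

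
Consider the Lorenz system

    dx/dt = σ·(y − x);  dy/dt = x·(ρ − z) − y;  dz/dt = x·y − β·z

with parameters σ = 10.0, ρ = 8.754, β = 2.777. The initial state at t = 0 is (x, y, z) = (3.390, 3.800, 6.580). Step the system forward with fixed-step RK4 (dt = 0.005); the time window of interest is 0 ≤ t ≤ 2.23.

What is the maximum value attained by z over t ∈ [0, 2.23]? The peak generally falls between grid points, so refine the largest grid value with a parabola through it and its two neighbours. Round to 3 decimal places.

max z = 8.774

t=0.000: state=(3.390, 3.800, 6.580)
step 1 (dt=0.005): k1=(4.100, 3.570, -5.391), k2=(4.087, 3.629, -5.284), k3=(4.089, 3.628, -5.284), k4=(4.077, 3.686, -5.178); state += dt/6·(k1+2k2+2k3+k4)
t=0.005: state=(3.410, 3.818, 6.554)
t=0.010: state=(3.431, 3.837, 6.528)
t=0.015: state=(3.451, 3.856, 6.504)
continuing one RK4 step at a time; state shown every 20 steps (Δt=0.1):
t=0.100: state=(3.807, 4.253, 6.252)
t=0.200: state=(4.291, 4.807, 6.346)
t=0.300: state=(4.806, 5.297, 6.831)
t=0.400: state=(5.222, 5.536, 7.573)
t=0.500: state=(5.394, 5.413, 8.300)
t=0.600: state=(5.264, 5.002, 8.723)
t=0.700: state=(4.920, 4.525, 8.722)
t=0.800: state=(4.532, 4.175, 8.389)
t=0.900: state=(4.241, 4.028, 7.911)
t=1.000: state=(4.114, 4.072, 7.459)
t=1.100: state=(4.150, 4.260, 7.147)
t=1.200: state=(4.317, 4.531, 7.038)
t=1.300: state=(4.556, 4.808, 7.145)
t=1.400: state=(4.795, 5.007, 7.426)
t=1.500: state=(4.958, 5.064, 7.782)
t=1.600: state=(4.996, 4.966, 8.084)
t=1.700: state=(4.907, 4.768, 8.231)
t=1.800: state=(4.739, 4.556, 8.196)
t=1.900: state=(4.563, 4.404, 8.021)
t=2.000: state=(4.437, 4.348, 7.789)
t=2.100: state=(4.390, 4.386, 7.578)
t=2.200: state=(4.424, 4.493, 7.446)
t=2.230: state=(4.447, 4.533, 7.427)
largest grid value and its neighbours: z(0.645)=8.77382, z(0.650)=8.77404, z(0.655)=8.77323
parabola through these three points peaks at t≈0.649 with z≈8.77408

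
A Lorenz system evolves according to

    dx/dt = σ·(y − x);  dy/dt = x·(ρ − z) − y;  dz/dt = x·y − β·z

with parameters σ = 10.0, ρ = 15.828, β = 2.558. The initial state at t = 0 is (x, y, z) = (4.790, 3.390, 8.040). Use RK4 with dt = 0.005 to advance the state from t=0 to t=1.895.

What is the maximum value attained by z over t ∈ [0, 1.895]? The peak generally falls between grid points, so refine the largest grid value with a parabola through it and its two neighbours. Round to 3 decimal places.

t=0.000: state=(4.790, 3.390, 8.040)
step 1 (dt=0.005): k1=(-14.000, 33.915, -4.328), k2=(-12.802, 33.609, -4.016), k3=(-12.840, 33.629, -4.011), k4=(-11.677, 33.341, -3.700); state += dt/6·(k1+2k2+2k3+k4)
t=0.005: state=(4.726, 3.558, 8.020)
t=0.010: state=(4.673, 3.724, 8.003)
t=0.015: state=(4.631, 3.887, 7.989)
continuing one RK4 step at a time; state shown every 20 steps (Δt=0.1):
t=0.100: state=(5.074, 6.544, 8.330)
t=0.200: state=(7.151, 9.589, 10.880)
t=0.300: state=(9.240, 10.514, 16.090)
t=0.400: state=(8.992, 7.205, 19.958)
t=0.500: state=(6.404, 3.554, 19.016)
t=0.600: state=(4.048, 2.340, 15.975)
t=0.700: state=(2.998, 2.538, 13.079)
t=0.800: state=(2.992, 3.391, 10.884)
t=0.900: state=(3.751, 4.866, 9.641)
t=1.000: state=(5.223, 7.038, 9.828)
t=1.100: state=(7.238, 9.290, 12.207)
t=1.200: state=(8.795, 9.535, 16.431)
t=1.300: state=(8.338, 6.753, 19.105)
t=1.400: state=(6.227, 3.974, 18.162)
t=1.500: state=(4.370, 3.027, 15.604)
t=1.600: state=(3.573, 3.284, 13.135)
t=1.700: state=(3.704, 4.222, 11.346)
t=1.800: state=(4.567, 5.758, 10.593)
t=1.895: state=(5.946, 7.605, 11.295)
largest grid value and its neighbours: z(0.420)=20.12197, z(0.425)=20.12969, z(0.430)=20.12478
parabola through these three points peaks at t≈0.426 with z≈20.12977

max z = 20.130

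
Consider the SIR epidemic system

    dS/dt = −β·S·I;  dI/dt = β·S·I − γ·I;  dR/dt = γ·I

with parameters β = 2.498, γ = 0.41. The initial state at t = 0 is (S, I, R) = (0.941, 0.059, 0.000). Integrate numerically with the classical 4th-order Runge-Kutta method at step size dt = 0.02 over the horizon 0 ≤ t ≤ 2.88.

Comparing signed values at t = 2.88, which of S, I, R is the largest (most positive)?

largest component: I

t=0.000: state=(0.941, 0.059, 0.000)
step 1 (dt=0.02): k1=(-0.139, 0.114, 0.024), k2=(-0.141, 0.117, 0.025), k3=(-0.141, 0.117, 0.025), k4=(-0.144, 0.119, 0.025); state += dt/6·(k1+2k2+2k3+k4)
t=0.020: state=(0.938, 0.061, 0.000)
t=0.040: state=(0.935, 0.064, 0.001)
t=0.060: state=(0.932, 0.066, 0.002)
continuing one RK4 step at a time; state shown every 5 steps (Δt=0.1):
t=0.100: state=(0.926, 0.072, 0.003)
t=0.200: state=(0.908, 0.086, 0.006)
t=0.300: state=(0.887, 0.104, 0.010)
t=0.400: state=(0.862, 0.124, 0.014)
t=0.500: state=(0.833, 0.147, 0.020)
t=0.600: state=(0.801, 0.173, 0.027)
t=0.700: state=(0.764, 0.202, 0.034)
t=0.800: state=(0.724, 0.233, 0.043)
t=0.900: state=(0.680, 0.267, 0.053)
t=1.000: state=(0.633, 0.302, 0.065)
t=1.100: state=(0.585, 0.337, 0.078)
t=1.200: state=(0.535, 0.372, 0.093)
t=1.300: state=(0.486, 0.406, 0.109)
t=1.400: state=(0.437, 0.437, 0.126)
t=1.500: state=(0.390, 0.465, 0.144)
t=1.600: state=(0.347, 0.489, 0.164)
t=1.700: state=(0.306, 0.510, 0.184)
t=1.800: state=(0.269, 0.526, 0.206)
t=1.900: state=(0.235, 0.537, 0.227)
t=2.000: state=(0.206, 0.545, 0.250)
t=2.100: state=(0.179, 0.549, 0.272)
t=2.200: state=(0.156, 0.549, 0.295)
t=2.300: state=(0.136, 0.547, 0.317)
t=2.400: state=(0.119, 0.542, 0.339)
t=2.500: state=(0.104, 0.535, 0.361)
t=2.600: state=(0.091, 0.526, 0.383)
t=2.700: state=(0.080, 0.515, 0.405)
t=2.800: state=(0.070, 0.504, 0.425)
t=2.880: state=(0.064, 0.494, 0.442)
compare at T: S=0.064, I=0.494, R=0.442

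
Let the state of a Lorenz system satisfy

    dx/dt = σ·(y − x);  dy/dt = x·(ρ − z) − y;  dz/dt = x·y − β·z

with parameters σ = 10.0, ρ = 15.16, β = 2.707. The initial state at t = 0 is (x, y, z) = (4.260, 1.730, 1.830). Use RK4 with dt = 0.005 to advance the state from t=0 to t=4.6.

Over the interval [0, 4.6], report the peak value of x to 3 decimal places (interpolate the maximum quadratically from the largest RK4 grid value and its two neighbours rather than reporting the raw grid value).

t=0.000: state=(4.260, 1.730, 1.830)
step 1 (dt=0.005): k1=(-25.300, 55.056, 2.416), k2=(-23.291, 54.050, 2.868), k3=(-23.366, 54.114, 2.864), k4=(-21.426, 53.169, 3.296); state += dt/6·(k1+2k2+2k3+k4)
t=0.005: state=(4.143, 2.000, 1.844)
t=0.010: state=(4.045, 2.262, 1.863)
t=0.015: state=(3.965, 2.516, 1.885)
continuing one RK4 step at a time; state shown every 40 steps (Δt=0.2):
t=0.200: state=(7.600, 11.638, 7.060)
t=0.400: state=(10.278, 6.222, 22.853)
t=0.600: state=(1.996, -0.116, 14.947)
t=0.800: state=(0.430, 0.354, 8.706)
t=1.000: state=(0.735, 1.102, 5.126)
t=1.200: state=(2.286, 3.681, 3.522)
t=1.400: state=(7.452, 11.225, 7.903)
t=1.600: state=(10.011, 6.567, 22.011)
t=1.800: state=(2.520, 0.486, 14.997)
t=2.000: state=(1.122, 1.227, 8.894)
t=2.200: state=(2.240, 3.329, 5.735)
t=2.400: state=(6.243, 9.259, 7.554)
t=2.600: state=(10.222, 8.984, 19.882)
t=2.800: state=(4.041, 1.531, 16.358)
t=3.000: state=(2.053, 2.138, 10.152)
t=3.200: state=(3.556, 5.014, 7.383)
t=3.400: state=(7.931, 10.390, 11.706)
t=3.600: state=(8.317, 5.806, 19.437)
t=3.800: state=(3.610, 2.376, 14.213)
t=4.000: state=(3.260, 3.926, 9.719)
t=4.200: state=(5.977, 7.943, 9.946)
t=4.400: state=(8.821, 8.652, 17.058)
t=4.600: state=(5.512, 3.612, 16.441)
largest grid value and its neighbours: x(0.330)=11.66716, x(0.335)=11.67720, x(0.340)=11.66991
parabola through these three points peaks at t≈0.335 with x≈11.67726

max x = 11.677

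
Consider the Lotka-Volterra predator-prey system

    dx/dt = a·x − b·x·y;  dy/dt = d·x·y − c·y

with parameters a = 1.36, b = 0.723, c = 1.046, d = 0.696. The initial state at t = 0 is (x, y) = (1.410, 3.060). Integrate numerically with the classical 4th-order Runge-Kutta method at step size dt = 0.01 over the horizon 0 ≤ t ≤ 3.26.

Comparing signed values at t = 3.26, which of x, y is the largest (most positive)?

largest component: x

t=0.000: state=(1.410, 3.060)
step 1 (dt=0.01): k1=(-1.202, -0.198), k2=(-1.196, -0.211), k3=(-1.196, -0.210), k4=(-1.190, -0.223); state += dt/6·(k1+2k2+2k3+k4)
t=0.010: state=(1.398, 3.058)
t=0.020: state=(1.386, 3.056)
t=0.030: state=(1.375, 3.053)
continuing one RK4 step at a time; state shown every 20 steps (Δt=0.2):
t=0.200: state=(1.195, 2.974)
t=0.400: state=(1.031, 2.815)
t=0.600: state=(0.914, 2.614)
t=0.800: state=(0.835, 2.394)
t=1.000: state=(0.788, 2.174)
t=1.200: state=(0.767, 1.964)
t=1.400: state=(0.769, 1.773)
t=1.600: state=(0.791, 1.603)
t=1.800: state=(0.832, 1.455)
t=2.000: state=(0.893, 1.331)
t=2.200: state=(0.975, 1.229)
t=2.400: state=(1.077, 1.150)
t=2.600: state=(1.203, 1.093)
t=2.800: state=(1.352, 1.059)
t=3.000: state=(1.524, 1.049)
t=3.200: state=(1.717, 1.066)
t=3.260: state=(1.778, 1.077)
compare at T: x=1.778, y=1.077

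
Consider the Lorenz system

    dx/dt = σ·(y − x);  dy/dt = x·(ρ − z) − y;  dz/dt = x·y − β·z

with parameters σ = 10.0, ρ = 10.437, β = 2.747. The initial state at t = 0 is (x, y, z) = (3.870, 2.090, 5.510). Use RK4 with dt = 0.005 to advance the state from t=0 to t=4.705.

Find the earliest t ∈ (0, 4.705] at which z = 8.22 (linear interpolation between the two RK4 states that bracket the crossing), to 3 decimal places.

t=0.000: state=(3.870, 2.090, 5.510)
step 1 (dt=0.005): k1=(-17.800, 16.977, -7.048), k2=(-16.931, 16.783, -6.930), k3=(-16.957, 16.793, -6.928), k4=(-16.112, 16.607, -6.812); state += dt/6·(k1+2k2+2k3+k4)
t=0.005: state=(3.785, 2.174, 5.475)
t=0.010: state=(3.709, 2.256, 5.442)
t=0.015: state=(3.640, 2.337, 5.410)
continuing one RK4 step at a time; state shown every 40 steps (Δt=0.2):
t=0.200: state=(4.024, 5.084, 5.216)
t=0.380: state=(6.362, 7.586, 8.161)
next step: t=0.385: state=(6.423, 7.619, 8.291) — z has crossed 8.22
linear interpolation between t=0.380 (8.16083) and t=0.385 (8.29085) → t≈0.382

t = 0.382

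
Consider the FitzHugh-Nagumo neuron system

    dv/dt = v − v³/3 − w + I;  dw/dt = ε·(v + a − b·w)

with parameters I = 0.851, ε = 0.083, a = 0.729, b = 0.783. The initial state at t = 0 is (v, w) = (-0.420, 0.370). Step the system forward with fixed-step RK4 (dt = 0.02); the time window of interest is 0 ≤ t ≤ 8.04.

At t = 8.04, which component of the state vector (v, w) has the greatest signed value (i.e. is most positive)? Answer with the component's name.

t=0.000: state=(-0.420, 0.370)
step 1 (dt=0.02): k1=(0.086, 0.002), k2=(0.086, 0.002), k3=(0.086, 0.002), k4=(0.087, 0.002); state += dt/6·(k1+2k2+2k3+k4)
t=0.020: state=(-0.418, 0.370)
t=0.040: state=(-0.417, 0.370)
t=0.060: state=(-0.415, 0.370)
continuing one RK4 step at a time; state shown every 25 steps (Δt=0.5):
t=0.500: state=(-0.367, 0.372)
t=1.000: state=(-0.288, 0.376)
t=1.500: state=(-0.165, 0.385)
t=2.000: state=(0.026, 0.399)
t=2.500: state=(0.329, 0.423)
t=3.000: state=(0.773, 0.461)
t=3.500: state=(1.277, 0.518)
t=4.000: state=(1.624, 0.591)
t=4.500: state=(1.759, 0.672)
t=5.000: state=(1.782, 0.753)
t=5.500: state=(1.766, 0.831)
t=6.000: state=(1.737, 0.906)
t=6.500: state=(1.703, 0.977)
t=7.000: state=(1.668, 1.044)
t=7.500: state=(1.632, 1.108)
t=8.000: state=(1.595, 1.168)
t=8.040: state=(1.592, 1.173)
compare at T: v=1.592, w=1.173

largest component: v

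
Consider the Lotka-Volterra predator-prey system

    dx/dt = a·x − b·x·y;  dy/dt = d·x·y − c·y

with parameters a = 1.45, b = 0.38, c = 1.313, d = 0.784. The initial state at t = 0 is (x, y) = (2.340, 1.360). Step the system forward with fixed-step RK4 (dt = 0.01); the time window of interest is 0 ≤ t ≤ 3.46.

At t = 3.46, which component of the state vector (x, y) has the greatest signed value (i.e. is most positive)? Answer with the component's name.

t=0.000: state=(2.340, 1.360)
step 1 (dt=0.01): k1=(2.184, 0.709), k2=(2.191, 0.723), k3=(2.191, 0.723), k4=(2.198, 0.737); state += dt/6·(k1+2k2+2k3+k4)
t=0.010: state=(2.362, 1.367)
t=0.020: state=(2.384, 1.375)
t=0.030: state=(2.406, 1.383)
continuing one RK4 step at a time; state shown every 20 steps (Δt=0.2):
t=0.200: state=(2.801, 1.564)
t=0.400: state=(3.281, 1.938)
t=0.600: state=(3.701, 2.581)
t=0.800: state=(3.919, 3.620)
t=1.000: state=(3.768, 5.115)
t=1.200: state=(3.198, 6.824)
t=1.400: state=(2.408, 8.151)
t=1.600: state=(1.691, 8.625)
t=1.800: state=(1.184, 8.287)
t=2.000: state=(0.868, 7.469)
t=2.200: state=(0.682, 6.478)
t=2.400: state=(0.579, 5.495)
t=2.600: state=(0.527, 4.606)
t=2.800: state=(0.512, 3.841)
t=3.000: state=(0.524, 3.203)
t=3.200: state=(0.560, 2.681)
t=3.400: state=(0.621, 2.261)
t=3.460: state=(0.644, 2.153)
compare at T: x=0.644, y=2.153

largest component: y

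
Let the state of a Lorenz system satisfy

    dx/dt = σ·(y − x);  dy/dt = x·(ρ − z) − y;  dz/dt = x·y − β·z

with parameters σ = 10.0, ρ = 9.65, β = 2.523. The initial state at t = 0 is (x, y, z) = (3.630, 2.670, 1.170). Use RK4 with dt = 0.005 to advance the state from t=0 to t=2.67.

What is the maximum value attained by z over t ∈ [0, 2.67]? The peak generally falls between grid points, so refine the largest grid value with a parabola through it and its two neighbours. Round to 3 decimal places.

max z = 13.349

t=0.000: state=(3.630, 2.670, 1.170)
step 1 (dt=0.005): k1=(-9.600, 28.112, 6.740), k2=(-8.657, 27.778, 6.887), k3=(-8.689, 27.797, 6.890), k4=(-7.776, 27.481, 7.036); state += dt/6·(k1+2k2+2k3+k4)
t=0.005: state=(3.587, 2.809, 1.204)
t=0.010: state=(3.552, 2.945, 1.240)
t=0.015: state=(3.526, 3.078, 1.278)
continuing one RK4 step at a time; state shown every 20 steps (Δt=0.1):
t=0.100: state=(3.962, 5.179, 2.200)
t=0.200: state=(5.622, 7.565, 4.453)
t=0.300: state=(7.440, 8.862, 8.398)
t=0.400: state=(7.933, 7.342, 12.304)
t=0.500: state=(6.420, 4.270, 13.281)
t=0.600: state=(4.261, 2.327, 11.805)
t=0.700: state=(2.767, 1.718, 9.761)
t=0.800: state=(2.091, 1.735, 7.937)
t=0.900: state=(1.966, 2.039, 6.497)
t=1.000: state=(2.196, 2.573, 5.467)
t=1.100: state=(2.715, 3.378, 4.892)
t=1.200: state=(3.524, 4.477, 4.888)
t=1.300: state=(4.596, 5.759, 5.656)
t=1.400: state=(5.740, 6.784, 7.319)
t=1.500: state=(6.490, 6.852, 9.475)
t=1.600: state=(6.364, 5.763, 11.019)
t=1.700: state=(5.445, 4.328, 11.191)
t=1.800: state=(4.353, 3.371, 10.326)
t=1.900: state=(3.576, 3.018, 9.113)
t=2.000: state=(3.232, 3.090, 7.980)
t=2.100: state=(3.262, 3.449, 7.128)
t=2.200: state=(3.583, 4.027, 6.665)
t=2.300: state=(4.125, 4.749, 6.678)
t=2.400: state=(4.787, 5.458, 7.217)
t=2.500: state=(5.392, 5.888, 8.195)
t=2.600: state=(5.702, 5.800, 9.275)
t=2.670: state=(5.657, 5.435, 9.832)
largest grid value and its neighbours: z(0.475)=13.34739, z(0.480)=13.34849, z(0.485)=13.34207
parabola through these three points peaks at t≈0.478 with z≈13.34896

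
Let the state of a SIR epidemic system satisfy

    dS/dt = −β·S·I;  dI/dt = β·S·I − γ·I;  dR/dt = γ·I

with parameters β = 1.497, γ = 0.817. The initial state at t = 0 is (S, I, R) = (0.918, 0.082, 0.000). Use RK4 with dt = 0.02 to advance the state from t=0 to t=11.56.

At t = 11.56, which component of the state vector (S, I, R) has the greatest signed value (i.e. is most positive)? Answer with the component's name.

t=0.000: state=(0.918, 0.082, 0.000)
step 1 (dt=0.02): k1=(-0.113, 0.046, 0.067), k2=(-0.113, 0.046, 0.067), k3=(-0.113, 0.046, 0.067), k4=(-0.114, 0.046, 0.068); state += dt/6·(k1+2k2+2k3+k4)
t=0.020: state=(0.916, 0.083, 0.001)
t=0.040: state=(0.913, 0.084, 0.003)
t=0.060: state=(0.911, 0.085, 0.004)
continuing one RK4 step at a time; state shown every 25 steps (Δt=0.5):
t=0.500: state=(0.856, 0.106, 0.038)
t=1.000: state=(0.783, 0.130, 0.087)
t=1.500: state=(0.705, 0.151, 0.144)
t=2.000: state=(0.626, 0.165, 0.209)
t=2.500: state=(0.552, 0.170, 0.278)
t=3.000: state=(0.486, 0.167, 0.347)
t=3.500: state=(0.431, 0.156, 0.413)
t=4.000: state=(0.385, 0.141, 0.474)
t=4.500: state=(0.349, 0.123, 0.528)
t=5.000: state=(0.320, 0.105, 0.575)
t=5.500: state=(0.298, 0.088, 0.614)
t=6.000: state=(0.281, 0.073, 0.647)
t=6.500: state=(0.267, 0.059, 0.674)
t=7.000: state=(0.257, 0.048, 0.695)
t=7.500: state=(0.249, 0.038, 0.713)
t=8.000: state=(0.242, 0.031, 0.727)
t=8.500: state=(0.237, 0.024, 0.738)
t=9.000: state=(0.234, 0.019, 0.747)
t=9.500: state=(0.231, 0.015, 0.754)
t=10.000: state=(0.228, 0.012, 0.760)
t=10.500: state=(0.226, 0.010, 0.764)
t=11.000: state=(0.225, 0.007, 0.768)
t=11.500: state=(0.224, 0.006, 0.770)
t=11.560: state=(0.224, 0.006, 0.771)
compare at T: S=0.224, I=0.006, R=0.771

largest component: R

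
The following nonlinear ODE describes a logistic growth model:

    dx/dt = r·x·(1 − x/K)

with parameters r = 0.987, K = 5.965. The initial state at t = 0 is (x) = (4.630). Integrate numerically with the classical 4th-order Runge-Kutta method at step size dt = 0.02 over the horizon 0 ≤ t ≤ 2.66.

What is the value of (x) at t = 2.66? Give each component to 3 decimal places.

t=0.000: state=(4.630)
step 1 (dt=0.02): k1=(1.023), k2=(1.017), k3=(1.017), k4=(1.012); state += dt/6·(k1+2k2+2k3+k4)
t=0.020: state=(4.650)
t=0.040: state=(4.670)
t=0.060: state=(4.690)
continuing one RK4 step at a time; state shown every 5 steps (Δt=0.1):
t=0.100: state=(4.729)
t=0.200: state=(4.823)
t=0.300: state=(4.912)
t=0.400: state=(4.995)
t=0.500: state=(5.072)
t=0.600: state=(5.145)
t=0.700: state=(5.212)
t=0.800: state=(5.275)
t=0.900: state=(5.333)
t=1.000: state=(5.386)
t=1.100: state=(5.436)
t=1.200: state=(5.481)
t=1.300: state=(5.524)
t=1.400: state=(5.562)
t=1.500: state=(5.598)
t=1.600: state=(5.630)
t=1.700: state=(5.660)
t=1.800: state=(5.688)
t=1.900: state=(5.712)
t=2.000: state=(5.735)
t=2.100: state=(5.756)
t=2.200: state=(5.775)
t=2.300: state=(5.792)
t=2.400: state=(5.808)
t=2.500: state=(5.823)
t=2.600: state=(5.836)
t=2.660: state=(5.843)

(x) = (5.843)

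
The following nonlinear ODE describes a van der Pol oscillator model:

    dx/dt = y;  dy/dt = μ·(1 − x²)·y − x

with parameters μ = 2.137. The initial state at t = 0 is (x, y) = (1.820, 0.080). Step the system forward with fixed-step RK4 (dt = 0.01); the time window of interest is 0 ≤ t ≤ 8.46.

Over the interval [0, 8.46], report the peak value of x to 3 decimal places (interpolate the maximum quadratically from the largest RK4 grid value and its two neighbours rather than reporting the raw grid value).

t=0.000: state=(1.820, 0.080)
step 1 (dt=0.01): k1=(0.080, -2.215), k2=(0.069, -2.161), k3=(0.069, -2.162), k4=(0.058, -2.109); state += dt/6·(k1+2k2+2k3+k4)
t=0.010: state=(1.821, 0.058)
t=0.020: state=(1.821, 0.038)
t=0.030: state=(1.821, 0.018)
continuing one RK4 step at a time; state shown every 50 steps (Δt=0.5):
t=0.500: state=(1.717, -0.345)
t=1.000: state=(1.516, -0.459)
t=1.500: state=(1.248, -0.631)
t=2.000: state=(0.844, -1.069)
t=2.500: state=(-0.009, -2.704)
t=3.000: state=(-1.720, -2.301)
t=3.500: state=(-2.005, 0.187)
t=4.000: state=(-1.864, 0.330)
t=4.500: state=(-1.685, 0.392)
t=5.000: state=(-1.467, 0.489)
t=5.500: state=(-1.179, 0.690)
t=6.000: state=(-0.721, 1.255)
t=6.500: state=(0.330, 3.349)
t=7.000: state=(1.904, 1.208)
t=7.500: state=(1.982, -0.249)
t=8.000: state=(1.829, -0.342)
t=8.460: state=(1.658, -0.402)
largest grid value and its neighbours: x(7.240)=2.02063, x(7.250)=2.02076, x(7.260)=2.02068
parabola through these three points peaks at t≈7.251 with x≈2.02076

max x = 2.021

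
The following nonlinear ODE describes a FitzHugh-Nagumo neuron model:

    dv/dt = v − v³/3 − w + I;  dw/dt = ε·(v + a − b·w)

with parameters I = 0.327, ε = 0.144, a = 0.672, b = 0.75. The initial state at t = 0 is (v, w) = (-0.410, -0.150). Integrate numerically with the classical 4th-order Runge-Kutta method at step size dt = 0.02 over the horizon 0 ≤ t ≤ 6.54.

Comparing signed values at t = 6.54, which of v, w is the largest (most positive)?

largest component: v

t=0.000: state=(-0.410, -0.150)
step 1 (dt=0.02): k1=(0.090, 0.054), k2=(0.090, 0.054), k3=(0.090, 0.054), k4=(0.090, 0.054); state += dt/6·(k1+2k2+2k3+k4)
t=0.020: state=(-0.408, -0.149)
t=0.040: state=(-0.406, -0.148)
t=0.060: state=(-0.405, -0.147)
continuing one RK4 step at a time; state shown every 25 steps (Δt=0.5):
t=0.500: state=(-0.362, -0.122)
t=1.000: state=(-0.306, -0.092)
t=1.500: state=(-0.238, -0.059)
t=2.000: state=(-0.150, -0.023)
t=2.500: state=(-0.032, 0.019)
t=3.000: state=(0.132, 0.068)
t=3.500: state=(0.365, 0.129)
t=4.000: state=(0.678, 0.205)
t=4.500: state=(1.035, 0.302)
t=5.000: state=(1.329, 0.417)
t=5.500: state=(1.485, 0.541)
t=6.000: state=(1.526, 0.666)
t=6.500: state=(1.502, 0.785)
t=6.540: state=(1.499, 0.794)
compare at T: v=1.499, w=0.794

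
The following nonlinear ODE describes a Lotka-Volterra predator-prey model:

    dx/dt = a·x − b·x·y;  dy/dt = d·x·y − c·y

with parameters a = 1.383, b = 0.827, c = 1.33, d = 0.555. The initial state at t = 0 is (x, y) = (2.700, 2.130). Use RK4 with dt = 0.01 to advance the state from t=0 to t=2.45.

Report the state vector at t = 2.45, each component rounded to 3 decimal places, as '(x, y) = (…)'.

(x, y) = (2.151, 1.276)

t=0.000: state=(2.700, 2.130)
step 1 (dt=0.01): k1=(-1.022, 0.359), k2=(-1.024, 0.353), k3=(-1.024, 0.353), k4=(-1.026, 0.347); state += dt/6·(k1+2k2+2k3+k4)
t=0.010: state=(2.690, 2.134)
t=0.020: state=(2.679, 2.137)
t=0.030: state=(2.669, 2.140)
continuing one RK4 step at a time; state shown every 10 steps (Δt=0.1):
t=0.100: state=(2.596, 2.160)
t=0.200: state=(2.492, 2.178)
t=0.300: state=(2.389, 2.183)
t=0.400: state=(2.291, 2.176)
t=0.500: state=(2.199, 2.158)
t=0.600: state=(2.114, 2.129)
t=0.700: state=(2.039, 2.092)
t=0.800: state=(1.973, 2.047)
t=0.900: state=(1.917, 1.996)
t=1.000: state=(1.871, 1.941)
t=1.100: state=(1.834, 1.883)
t=1.200: state=(1.806, 1.824)
t=1.300: state=(1.788, 1.764)
t=1.400: state=(1.779, 1.705)
t=1.500: state=(1.779, 1.648)
t=1.600: state=(1.786, 1.592)
t=1.700: state=(1.802, 1.540)
t=1.800: state=(1.826, 1.491)
t=1.900: state=(1.857, 1.446)
t=2.000: state=(1.895, 1.404)
t=2.100: state=(1.941, 1.368)
t=2.200: state=(1.993, 1.335)
t=2.300: state=(2.052, 1.308)
t=2.400: state=(2.117, 1.285)
t=2.450: state=(2.151, 1.276)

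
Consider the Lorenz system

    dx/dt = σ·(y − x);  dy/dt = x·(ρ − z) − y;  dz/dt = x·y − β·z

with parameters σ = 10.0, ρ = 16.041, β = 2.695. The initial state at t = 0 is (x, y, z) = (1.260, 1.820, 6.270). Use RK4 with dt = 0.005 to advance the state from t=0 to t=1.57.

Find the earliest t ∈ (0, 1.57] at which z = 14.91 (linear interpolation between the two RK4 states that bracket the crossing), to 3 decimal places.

t = 0.399

t=0.000: state=(1.260, 1.820, 6.270)
step 1 (dt=0.005): k1=(5.600, 10.491, -14.604), k2=(5.722, 10.649, -14.447), k3=(5.723, 10.651, -14.447), k4=(5.846, 10.811, -14.289); state += dt/6·(k1+2k2+2k3+k4)
t=0.005: state=(1.289, 1.873, 6.198)
t=0.010: state=(1.318, 1.928, 6.127)
t=0.015: state=(1.350, 1.985, 6.058)
continuing one RK4 step at a time; state shown every 20 steps (Δt=0.1):
t=0.100: state=(2.101, 3.274, 5.160)
t=0.200: state=(3.749, 5.957, 5.119)
t=0.300: state=(6.637, 10.171, 7.636)
t=0.395: state=(10.054, 13.099, 14.513)
next step: t=0.400: state=(10.202, 13.099, 14.978) — z has crossed 14.91
linear interpolation between t=0.395 (14.51300) and t=0.400 (14.97775) → t≈0.399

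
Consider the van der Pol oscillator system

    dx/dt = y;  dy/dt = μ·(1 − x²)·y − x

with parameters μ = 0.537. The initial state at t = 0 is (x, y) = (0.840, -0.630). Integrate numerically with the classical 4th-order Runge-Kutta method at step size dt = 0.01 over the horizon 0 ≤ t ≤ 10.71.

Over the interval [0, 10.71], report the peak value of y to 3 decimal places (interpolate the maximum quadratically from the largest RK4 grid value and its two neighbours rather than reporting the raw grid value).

t=0.000: state=(0.840, -0.630)
step 1 (dt=0.01): k1=(-0.630, -0.940), k2=(-0.635, -0.939), k3=(-0.635, -0.939), k4=(-0.639, -0.938); state += dt/6·(k1+2k2+2k3+k4)
t=0.010: state=(0.834, -0.639)
t=0.020: state=(0.827, -0.649)
t=0.030: state=(0.821, -0.658)
continuing one RK4 step at a time; state shown every 50 steps (Δt=0.5):
t=0.500: state=(0.409, -1.089)
t=1.000: state=(-0.239, -1.474)
t=1.500: state=(-0.988, -1.397)
t=2.000: state=(-1.507, -0.596)
t=2.500: state=(-1.581, 0.249)
t=3.000: state=(-1.305, 0.822)
t=3.500: state=(-0.771, 1.322)
t=4.000: state=(0.027, 1.866)
t=4.500: state=(1.024, 1.949)
t=5.000: state=(1.757, 0.844)
t=5.500: state=(1.882, -0.243)
t=6.000: state=(1.603, -0.820)
t=6.500: state=(1.082, -1.270)
t=7.000: state=(0.314, -1.822)
t=7.500: state=(-0.721, -2.212)
t=8.000: state=(-1.671, -1.337)
t=8.500: state=(-1.983, -0.002)
t=9.000: state=(-1.790, 0.690)
t=9.500: state=(-1.335, 1.123)
t=10.000: state=(-0.655, 1.621)
t=10.500: state=(0.302, 2.180)
t=10.710: state=(0.770, 2.242)
largest grid value and its neighbours: y(10.650)=2.24739, y(10.660)=2.24795, y(10.670)=2.24794
parabola through these three points peaks at t≈10.665 with y≈2.24802

max y = 2.248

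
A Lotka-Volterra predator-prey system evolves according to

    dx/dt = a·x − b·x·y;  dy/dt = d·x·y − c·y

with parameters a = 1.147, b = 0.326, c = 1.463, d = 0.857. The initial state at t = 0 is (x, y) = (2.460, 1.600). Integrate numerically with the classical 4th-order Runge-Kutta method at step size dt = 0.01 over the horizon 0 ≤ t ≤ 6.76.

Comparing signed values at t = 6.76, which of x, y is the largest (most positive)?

t=0.000: state=(2.460, 1.600)
step 1 (dt=0.01): k1=(1.538, 1.032), k2=(1.539, 1.046), k3=(1.539, 1.046), k4=(1.540, 1.060); state += dt/6·(k1+2k2+2k3+k4)
t=0.010: state=(2.475, 1.610)
t=0.020: state=(2.491, 1.621)
t=0.030: state=(2.506, 1.632)
continuing one RK4 step at a time; state shown every 25 steps (Δt=0.25):
t=0.250: state=(2.839, 1.959)
t=0.500: state=(3.149, 2.586)
t=0.750: state=(3.271, 3.585)
t=1.000: state=(3.084, 4.943)
t=1.250: state=(2.591, 6.324)
t=1.500: state=(1.982, 7.159)
t=1.750: state=(1.465, 7.164)
t=2.000: state=(1.113, 6.531)
t=2.250: state=(0.903, 5.611)
t=2.500: state=(0.792, 4.661)
t=2.750: state=(0.748, 3.809)
t=3.000: state=(0.752, 3.101)
t=3.250: state=(0.797, 2.537)
t=3.500: state=(0.880, 2.105)
t=3.750: state=(1.001, 1.785)
t=4.000: state=(1.164, 1.560)
t=4.250: state=(1.374, 1.419)
t=4.500: state=(1.635, 1.358)
t=4.750: state=(1.950, 1.381)
t=5.000: state=(2.310, 1.511)
t=5.250: state=(2.693, 1.792)
t=5.500: state=(3.042, 2.301)
t=5.750: state=(3.255, 3.145)
t=6.000: state=(3.198, 4.380)
t=6.250: state=(2.812, 5.816)
t=6.500: state=(2.219, 6.927)
t=6.750: state=(1.649, 7.256)
t=6.760: state=(1.629, 7.252)
compare at T: x=1.629, y=7.252

largest component: y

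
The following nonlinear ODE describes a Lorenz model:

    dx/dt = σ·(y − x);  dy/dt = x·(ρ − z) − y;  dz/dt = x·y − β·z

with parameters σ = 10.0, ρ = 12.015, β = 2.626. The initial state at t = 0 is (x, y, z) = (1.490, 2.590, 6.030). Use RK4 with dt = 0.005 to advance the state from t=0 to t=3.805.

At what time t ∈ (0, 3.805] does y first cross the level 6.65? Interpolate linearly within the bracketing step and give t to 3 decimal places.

t = 0.262

t=0.000: state=(1.490, 2.590, 6.030)
step 1 (dt=0.005): k1=(11.000, 6.328, -11.976), k2=(10.883, 6.522, -11.802), k3=(10.891, 6.519, -11.803), k4=(10.781, 6.712, -11.629); state += dt/6·(k1+2k2+2k3+k4)
t=0.005: state=(1.544, 2.623, 5.971)
t=0.010: state=(1.598, 2.657, 5.914)
t=0.015: state=(1.650, 2.694, 5.858)
continuing one RK4 step at a time; state shown every 40 steps (Δt=0.2):
t=0.200: state=(3.788, 5.299, 5.229)
t=0.260: state=(4.789, 6.607, 5.891)
next step: t=0.265: state=(4.880, 6.721, 5.974) — y has crossed 6.65
linear interpolation between t=0.260 (6.60701) and t=0.265 (6.72073) → t≈0.262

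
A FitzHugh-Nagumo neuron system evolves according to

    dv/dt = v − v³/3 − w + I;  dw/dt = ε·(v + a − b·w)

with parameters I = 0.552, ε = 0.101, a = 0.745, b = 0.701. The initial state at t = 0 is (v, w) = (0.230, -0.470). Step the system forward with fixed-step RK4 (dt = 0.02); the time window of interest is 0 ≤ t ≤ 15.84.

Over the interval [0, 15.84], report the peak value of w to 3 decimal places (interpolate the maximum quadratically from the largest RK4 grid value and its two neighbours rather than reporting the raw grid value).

t=0.000: state=(0.230, -0.470)
step 1 (dt=0.02): k1=(1.248, 0.132), k2=(1.258, 0.133), k3=(1.258, 0.133), k4=(1.269, 0.134); state += dt/6·(k1+2k2+2k3+k4)
t=0.020: state=(0.255, -0.467)
t=0.040: state=(0.281, -0.465)
t=0.060: state=(0.307, -0.462)
continuing one RK4 step at a time; state shown every 50 steps (Δt=1):
t=1.000: state=(1.652, -0.271)
t=2.000: state=(1.966, 0.005)
t=3.000: state=(1.896, 0.266)
t=4.000: state=(1.802, 0.501)
t=5.000: state=(1.703, 0.710)
t=6.000: state=(1.599, 0.895)
t=7.000: state=(1.488, 1.057)
t=8.000: state=(1.367, 1.197)
t=9.000: state=(1.228, 1.314)
t=10.000: state=(1.058, 1.409)
t=11.000: state=(0.825, 1.477)
t=12.000: state=(0.428, 1.512)
t=13.000: state=(-0.487, 1.485)
t=14.000: state=(-1.792, 1.337)
t=15.000: state=(-1.979, 1.129)
t=15.840: state=(-1.934, 0.964)
largest grid value and its neighbours: w(12.160)=1.51297, w(12.180)=1.51299, w(12.200)=1.51298
parabola through these three points peaks at t≈12.185 with w≈1.51299

max w = 1.513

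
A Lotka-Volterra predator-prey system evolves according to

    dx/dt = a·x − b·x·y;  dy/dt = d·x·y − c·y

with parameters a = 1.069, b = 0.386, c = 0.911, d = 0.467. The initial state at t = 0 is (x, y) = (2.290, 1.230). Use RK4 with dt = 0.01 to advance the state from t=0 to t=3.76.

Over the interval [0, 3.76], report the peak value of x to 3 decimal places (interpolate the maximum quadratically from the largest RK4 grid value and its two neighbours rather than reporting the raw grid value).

t=0.000: state=(2.290, 1.230)
step 1 (dt=0.01): k1=(1.361, 0.195), k2=(1.364, 0.199), k3=(1.364, 0.199), k4=(1.367, 0.203); state += dt/6·(k1+2k2+2k3+k4)
t=0.010: state=(2.304, 1.232)
t=0.020: state=(2.317, 1.234)
t=0.030: state=(2.331, 1.236)
continuing one RK4 step at a time; state shown every 20 steps (Δt=0.2):
t=0.200: state=(2.574, 1.286)
t=0.400: state=(2.876, 1.383)
t=0.600: state=(3.184, 1.529)
t=0.800: state=(3.478, 1.740)
t=1.000: state=(3.725, 2.031)
t=1.200: state=(3.888, 2.418)
t=1.400: state=(3.923, 2.905)
t=1.600: state=(3.799, 3.477)
t=1.800: state=(3.514, 4.082)
t=2.000: state=(3.106, 4.638)
t=2.200: state=(2.642, 5.057)
t=2.400: state=(2.193, 5.280)
t=2.600: state=(1.803, 5.300)
t=2.800: state=(1.490, 5.149)
t=3.000: state=(1.252, 4.875)
t=3.200: state=(1.079, 4.528)
t=3.400: state=(0.955, 4.148)
t=3.600: state=(0.872, 3.764)
t=3.760: state=(0.827, 3.467)
largest grid value and its neighbours: x(1.340)=3.92796, x(1.350)=3.92808, x(1.360)=3.92781
parabola through these three points peaks at t≈1.348 with x≈3.92808

max x = 3.928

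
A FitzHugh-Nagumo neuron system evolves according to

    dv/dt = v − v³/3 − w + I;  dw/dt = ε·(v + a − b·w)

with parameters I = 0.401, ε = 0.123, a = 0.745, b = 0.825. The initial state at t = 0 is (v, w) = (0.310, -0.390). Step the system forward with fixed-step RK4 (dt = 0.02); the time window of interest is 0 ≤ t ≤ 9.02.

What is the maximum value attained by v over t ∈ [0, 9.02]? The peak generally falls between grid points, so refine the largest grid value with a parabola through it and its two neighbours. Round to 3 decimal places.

t=0.000: state=(0.310, -0.390)
step 1 (dt=0.02): k1=(1.091, 0.169), k2=(1.099, 0.171), k3=(1.099, 0.171), k4=(1.107, 0.172); state += dt/6·(k1+2k2+2k3+k4)
t=0.020: state=(0.332, -0.387)
t=0.040: state=(0.354, -0.383)
t=0.060: state=(0.377, -0.380)
continuing one RK4 step at a time; state shown every 25 steps (Δt=0.5):
t=0.500: state=(0.940, -0.289)
t=1.000: state=(1.531, -0.155)
t=1.500: state=(1.803, -0.001)
t=2.000: state=(1.850, 0.154)
t=2.500: state=(1.820, 0.301)
t=3.000: state=(1.768, 0.439)
t=3.500: state=(1.710, 0.566)
t=4.000: state=(1.648, 0.683)
t=4.500: state=(1.584, 0.791)
t=5.000: state=(1.517, 0.890)
t=5.500: state=(1.448, 0.979)
t=6.000: state=(1.375, 1.060)
t=6.500: state=(1.297, 1.132)
t=7.000: state=(1.212, 1.196)
t=7.500: state=(1.119, 1.252)
t=8.000: state=(1.012, 1.298)
t=8.500: state=(0.885, 1.336)
t=9.000: state=(0.726, 1.363)
t=9.020: state=(0.718, 1.364)
largest grid value and its neighbours: v(1.940)=1.85000, v(1.960)=1.85003, v(1.980)=1.84994
parabola through these three points peaks at t≈1.955 with v≈1.85004

max v = 1.850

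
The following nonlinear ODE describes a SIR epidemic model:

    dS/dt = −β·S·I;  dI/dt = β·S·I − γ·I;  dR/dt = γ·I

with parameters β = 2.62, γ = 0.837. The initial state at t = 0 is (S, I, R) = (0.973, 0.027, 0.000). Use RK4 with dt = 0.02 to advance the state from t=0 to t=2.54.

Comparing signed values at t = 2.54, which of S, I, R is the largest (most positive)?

largest component: R

t=0.000: state=(0.973, 0.027, 0.000)
step 1 (dt=0.02): k1=(-0.069, 0.046, 0.023), k2=(-0.070, 0.047, 0.023), k3=(-0.070, 0.047, 0.023), k4=(-0.071, 0.048, 0.023); state += dt/6·(k1+2k2+2k3+k4)
t=0.020: state=(0.972, 0.028, 0.000)
t=0.040: state=(0.970, 0.029, 0.001)
t=0.060: state=(0.969, 0.030, 0.001)
continuing one RK4 step at a time; state shown every 5 steps (Δt=0.1):
t=0.100: state=(0.966, 0.032, 0.002)
t=0.200: state=(0.957, 0.038, 0.005)
t=0.300: state=(0.946, 0.045, 0.009)
t=0.400: state=(0.935, 0.053, 0.013)
t=0.500: state=(0.921, 0.062, 0.018)
t=0.600: state=(0.905, 0.072, 0.023)
t=0.700: state=(0.886, 0.084, 0.030)
t=0.800: state=(0.866, 0.097, 0.037)
t=0.900: state=(0.842, 0.112, 0.046)
t=1.000: state=(0.816, 0.128, 0.056)
t=1.100: state=(0.788, 0.145, 0.067)
t=1.200: state=(0.757, 0.163, 0.080)
t=1.300: state=(0.723, 0.182, 0.095)
t=1.400: state=(0.688, 0.201, 0.111)
t=1.500: state=(0.651, 0.221, 0.128)
t=1.600: state=(0.613, 0.239, 0.148)
t=1.700: state=(0.574, 0.257, 0.168)
t=1.800: state=(0.536, 0.274, 0.191)
t=1.900: state=(0.498, 0.288, 0.214)
t=2.000: state=(0.461, 0.300, 0.239)
t=2.100: state=(0.425, 0.310, 0.264)
t=2.200: state=(0.392, 0.318, 0.291)
t=2.300: state=(0.360, 0.322, 0.318)
t=2.400: state=(0.331, 0.325, 0.345)
t=2.500: state=(0.304, 0.324, 0.372)
t=2.540: state=(0.294, 0.324, 0.383)
compare at T: S=0.294, I=0.324, R=0.383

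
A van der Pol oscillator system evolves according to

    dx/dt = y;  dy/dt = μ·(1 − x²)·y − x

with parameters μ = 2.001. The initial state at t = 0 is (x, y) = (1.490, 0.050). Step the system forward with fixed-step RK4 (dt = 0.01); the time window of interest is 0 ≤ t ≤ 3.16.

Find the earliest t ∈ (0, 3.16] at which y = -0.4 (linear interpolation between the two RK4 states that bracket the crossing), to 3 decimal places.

t=0.000: state=(1.490, 0.050)
step 1 (dt=0.01): k1=(0.050, -1.612), k2=(0.042, -1.593), k3=(0.042, -1.593), k4=(0.034, -1.574); state += dt/6·(k1+2k2+2k3+k4)
t=0.010: state=(1.490, 0.034)
t=0.020: state=(1.491, 0.019)
t=0.030: state=(1.491, 0.003)
continuing one RK4 step at a time; state shown every 20 steps (Δt=0.2):
t=0.200: state=(1.472, -0.205)
t=0.400: state=(1.414, -0.368)
t=0.440: state=(1.399, -0.394)
next step: t=0.450: state=(1.395, -0.401) — y has crossed -0.4
linear interpolation between t=0.440 (-0.39426) and t=0.450 (-0.40066) → t≈0.449

t = 0.449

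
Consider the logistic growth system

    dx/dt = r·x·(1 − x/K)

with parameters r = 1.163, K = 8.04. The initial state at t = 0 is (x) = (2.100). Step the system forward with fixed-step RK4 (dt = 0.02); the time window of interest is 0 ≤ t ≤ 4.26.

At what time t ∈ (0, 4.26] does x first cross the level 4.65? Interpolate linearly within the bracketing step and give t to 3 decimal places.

t = 1.166

t=0.000: state=(2.100)
step 1 (dt=0.02): k1=(1.804), k2=(1.814), k3=(1.814), k4=(1.824); state += dt/6·(k1+2k2+2k3+k4)
t=0.020: state=(2.136)
t=0.040: state=(2.173)
t=0.060: state=(2.210)
continuing one RK4 step at a time; state shown every 10 steps (Δt=0.2):
t=0.200: state=(2.480)
t=0.400: state=(2.896)
t=0.600: state=(3.339)
t=0.800: state=(3.800)
t=1.000: state=(4.267)
t=1.160: state=(4.637)
next step: t=1.180: state=(4.682) — x has crossed 4.65
linear interpolation between t=1.160 (4.63680) and t=1.180 (4.68237) → t≈1.166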